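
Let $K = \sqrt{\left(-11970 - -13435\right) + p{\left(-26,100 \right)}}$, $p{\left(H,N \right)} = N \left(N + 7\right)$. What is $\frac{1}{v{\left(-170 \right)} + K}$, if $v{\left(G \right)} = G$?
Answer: $- \frac{34}{3347} - \frac{\sqrt{12165}}{16735} \approx -0.016749$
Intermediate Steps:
$p{\left(H,N \right)} = N \left(7 + N\right)$
$K = \sqrt{12165}$ ($K = \sqrt{\left(-11970 - -13435\right) + 100 \left(7 + 100\right)} = \sqrt{\left(-11970 + 13435\right) + 100 \cdot 107} = \sqrt{1465 + 10700} = \sqrt{12165} \approx 110.3$)
$\frac{1}{v{\left(-170 \right)} + K} = \frac{1}{-170 + \sqrt{12165}}$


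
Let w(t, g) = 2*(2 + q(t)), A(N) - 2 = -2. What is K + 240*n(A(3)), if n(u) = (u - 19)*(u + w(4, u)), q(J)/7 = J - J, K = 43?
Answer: -18197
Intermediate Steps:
q(J) = 0 (q(J) = 7*(J - J) = 7*0 = 0)
A(N) = 0 (A(N) = 2 - 2 = 0)
w(t, g) = 4 (w(t, g) = 2*(2 + 0) = 2*2 = 4)
n(u) = (-19 + u)*(4 + u) (n(u) = (u - 19)*(u + 4) = (-19 + u)*(4 + u))
K + 240*n(A(3)) = 43 + 240*(-76 + 0**2 - 15*0) = 43 + 240*(-76 + 0 + 0) = 43 + 240*(-76) = 43 - 18240 = -18197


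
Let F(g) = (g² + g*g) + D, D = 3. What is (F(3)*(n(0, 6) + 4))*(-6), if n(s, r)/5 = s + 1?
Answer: -1134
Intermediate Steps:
n(s, r) = 5 + 5*s (n(s, r) = 5*(s + 1) = 5*(1 + s) = 5 + 5*s)
F(g) = 3 + 2*g² (F(g) = (g² + g*g) + 3 = (g² + g²) + 3 = 2*g² + 3 = 3 + 2*g²)
(F(3)*(n(0, 6) + 4))*(-6) = ((3 + 2*3²)*((5 + 5*0) + 4))*(-6) = ((3 + 2*9)*((5 + 0) + 4))*(-6) = ((3 + 18)*(5 + 4))*(-6) = (21*9)*(-6) = 189*(-6) = -1134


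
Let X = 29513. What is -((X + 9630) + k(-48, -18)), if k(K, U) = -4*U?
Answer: -39215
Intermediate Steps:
-((X + 9630) + k(-48, -18)) = -((29513 + 9630) - 4*(-18)) = -(39143 + 72) = -1*39215 = -39215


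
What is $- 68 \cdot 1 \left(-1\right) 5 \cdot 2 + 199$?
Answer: $879$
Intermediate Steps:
$- 68 \cdot 1 \left(-1\right) 5 \cdot 2 + 199 = - 68 \left(\left(-1\right) 10\right) + 199 = \left(-68\right) \left(-10\right) + 199 = 680 + 199 = 879$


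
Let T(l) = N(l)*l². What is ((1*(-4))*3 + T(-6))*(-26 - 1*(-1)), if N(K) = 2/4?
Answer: -150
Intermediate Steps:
N(K) = ½ (N(K) = 2*(¼) = ½)
T(l) = l²/2
((1*(-4))*3 + T(-6))*(-26 - 1*(-1)) = ((1*(-4))*3 + (½)*(-6)²)*(-26 - 1*(-1)) = (-4*3 + (½)*36)*(-26 + 1) = (-12 + 18)*(-25) = 6*(-25) = -150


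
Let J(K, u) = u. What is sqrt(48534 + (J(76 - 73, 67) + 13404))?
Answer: sqrt(62005) ≈ 249.01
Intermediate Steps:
sqrt(48534 + (J(76 - 73, 67) + 13404)) = sqrt(48534 + (67 + 13404)) = sqrt(48534 + 13471) = sqrt(62005)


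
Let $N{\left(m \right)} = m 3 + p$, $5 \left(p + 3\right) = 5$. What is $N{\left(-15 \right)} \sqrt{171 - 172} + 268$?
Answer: $268 - 47 i \approx 268.0 - 47.0 i$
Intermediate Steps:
$p = -2$ ($p = -3 + \frac{1}{5} \cdot 5 = -3 + 1 = -2$)
$N{\left(m \right)} = -2 + 3 m$ ($N{\left(m \right)} = m 3 - 2 = 3 m - 2 = -2 + 3 m$)
$N{\left(-15 \right)} \sqrt{171 - 172} + 268 = \left(-2 + 3 \left(-15\right)\right) \sqrt{171 - 172} + 268 = \left(-2 - 45\right) \sqrt{-1} + 268 = - 47 i + 268 = 268 - 47 i$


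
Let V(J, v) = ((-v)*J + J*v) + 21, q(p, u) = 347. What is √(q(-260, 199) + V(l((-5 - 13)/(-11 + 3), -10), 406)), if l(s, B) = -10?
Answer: 4*√23 ≈ 19.183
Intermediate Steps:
V(J, v) = 21 (V(J, v) = (-J*v + J*v) + 21 = 0 + 21 = 21)
√(q(-260, 199) + V(l((-5 - 13)/(-11 + 3), -10), 406)) = √(347 + 21) = √368 = 4*√23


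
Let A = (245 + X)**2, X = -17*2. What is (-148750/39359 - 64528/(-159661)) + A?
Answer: 279753086032581/6284097299 ≈ 44518.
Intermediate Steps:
X = -34
A = 44521 (A = (245 - 34)**2 = 211**2 = 44521)
(-148750/39359 - 64528/(-159661)) + A = (-148750/39359 - 64528/(-159661)) + 44521 = (-148750*1/39359 - 64528*(-1/159661)) + 44521 = (-148750/39359 + 64528/159661) + 44521 = -21209816198/6284097299 + 44521 = 279753086032581/6284097299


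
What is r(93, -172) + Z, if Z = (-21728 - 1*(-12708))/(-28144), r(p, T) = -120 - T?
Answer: 368127/7036 ≈ 52.320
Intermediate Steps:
Z = 2255/7036 (Z = (-21728 + 12708)*(-1/28144) = -9020*(-1/28144) = 2255/7036 ≈ 0.32049)
r(93, -172) + Z = (-120 - 1*(-172)) + 2255/7036 = (-120 + 172) + 2255/7036 = 52 + 2255/7036 = 368127/7036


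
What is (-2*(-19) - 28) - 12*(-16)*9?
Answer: 1738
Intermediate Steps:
(-2*(-19) - 28) - 12*(-16)*9 = (38 - 28) - (-192)*9 = 10 - 1*(-1728) = 10 + 1728 = 1738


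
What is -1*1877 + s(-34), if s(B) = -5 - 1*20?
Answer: -1902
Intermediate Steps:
s(B) = -25 (s(B) = -5 - 20 = -25)
-1*1877 + s(-34) = -1*1877 - 25 = -1877 - 25 = -1902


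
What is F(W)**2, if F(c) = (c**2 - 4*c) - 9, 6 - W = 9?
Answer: 144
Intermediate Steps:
W = -3 (W = 6 - 1*9 = 6 - 9 = -3)
F(c) = -9 + c**2 - 4*c
F(W)**2 = (-9 + (-3)**2 - 4*(-3))**2 = (-9 + 9 + 12)**2 = 12**2 = 144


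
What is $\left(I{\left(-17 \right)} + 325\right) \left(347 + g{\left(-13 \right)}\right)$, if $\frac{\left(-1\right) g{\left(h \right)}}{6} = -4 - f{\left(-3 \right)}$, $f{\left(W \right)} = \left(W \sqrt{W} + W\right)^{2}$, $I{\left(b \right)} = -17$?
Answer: $81004 + 33264 i \sqrt{3} \approx 81004.0 + 57615.0 i$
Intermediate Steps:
$f{\left(W \right)} = \left(W + W^{\frac{3}{2}}\right)^{2}$ ($f{\left(W \right)} = \left(W^{\frac{3}{2}} + W\right)^{2} = \left(W + W^{\frac{3}{2}}\right)^{2}$)
$g{\left(h \right)} = 24 + 6 \left(-3 - 3 i \sqrt{3}\right)^{2}$ ($g{\left(h \right)} = - 6 \left(-4 - \left(-3 + \left(-3\right)^{\frac{3}{2}}\right)^{2}\right) = - 6 \left(-4 - \left(-3 - 3 i \sqrt{3}\right)^{2}\right) = 24 + 6 \left(-3 - 3 i \sqrt{3}\right)^{2}$)
$\left(I{\left(-17 \right)} + 325\right) \left(347 + g{\left(-13 \right)}\right) = \left(-17 + 325\right) \left(347 - \left(84 - 108 i \sqrt{3}\right)\right) = 308 \left(263 + 108 i \sqrt{3}\right) = 81004 + 33264 i \sqrt{3}$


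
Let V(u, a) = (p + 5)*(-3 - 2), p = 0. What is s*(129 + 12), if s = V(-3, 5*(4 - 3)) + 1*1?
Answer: -3384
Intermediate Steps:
V(u, a) = -25 (V(u, a) = (0 + 5)*(-3 - 2) = 5*(-5) = -25)
s = -24 (s = -25 + 1*1 = -25 + 1 = -24)
s*(129 + 12) = -24*(129 + 12) = -24*141 = -3384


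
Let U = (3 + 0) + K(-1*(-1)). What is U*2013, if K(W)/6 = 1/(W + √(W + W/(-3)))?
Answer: 6039*(√2 + 3*√3)/(√2 + √3) ≈ 12688.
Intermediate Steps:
K(W) = 6/(W + √6*√W/3) (K(W) = 6/(W + √(W + W/(-3))) = 6/(W + √(W + W*(-⅓))) = 6/(W + √(W - W/3)) = 6/(W + √(2*W/3)) = 6/(W + √6*√W/3))
U = 3 + 6*√3/(√2 + √3) (U = (3 + 0) + 6*√3/((-1*(-1))*√3 + √2*√(-1*(-1))) = 3 + 6*√3/(1*√3 + √2*√1) = 3 + 6*√3/(√3 + √2*1) = 3 + 6*√3/(√3 + √2) = 3 + 6*√3/(√2 + √3) ≈ 6.3031)
U*2013 = (3*(√2 + 3*√3)/(√2 + √3))*2013 = 6039*(√2 + 3*√3)/(√2 + √3)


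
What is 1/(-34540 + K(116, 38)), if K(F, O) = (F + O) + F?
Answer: -1/34270 ≈ -2.9180e-5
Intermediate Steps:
K(F, O) = O + 2*F
1/(-34540 + K(116, 38)) = 1/(-34540 + (38 + 2*116)) = 1/(-34540 + (38 + 232)) = 1/(-34540 + 270) = 1/(-34270) = -1/34270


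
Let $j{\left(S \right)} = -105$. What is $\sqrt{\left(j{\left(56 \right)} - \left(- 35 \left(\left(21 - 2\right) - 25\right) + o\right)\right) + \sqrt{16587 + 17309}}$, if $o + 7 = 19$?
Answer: $\sqrt{-327 + 2 \sqrt{8474}} \approx 11.954 i$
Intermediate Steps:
$o = 12$ ($o = -7 + 19 = 12$)
$\sqrt{\left(j{\left(56 \right)} - \left(- 35 \left(\left(21 - 2\right) - 25\right) + o\right)\right) + \sqrt{16587 + 17309}} = \sqrt{\left(-105 - \left(- 35 \left(\left(21 - 2\right) - 25\right) + 12\right)\right) + \sqrt{16587 + 17309}} = \sqrt{\left(-105 - \left(- 35 \left(19 - 25\right) + 12\right)\right) + \sqrt{33896}} = \sqrt{\left(-105 - \left(\left(-35\right) \left(-6\right) + 12\right)\right) + 2 \sqrt{8474}} = \sqrt{\left(-105 - \left(210 + 12\right)\right) + 2 \sqrt{8474}} = \sqrt{\left(-105 - 222\right) + 2 \sqrt{8474}} = \sqrt{-327 + 2 \sqrt{8474}}$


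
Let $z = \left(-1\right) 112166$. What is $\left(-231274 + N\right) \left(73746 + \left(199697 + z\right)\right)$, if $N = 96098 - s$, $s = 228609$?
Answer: $-58670153445$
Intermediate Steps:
$N = -132511$ ($N = 96098 - 228609 = -132511$)
$z = -112166$
$\left(-231274 + N\right) \left(73746 + \left(199697 + z\right)\right) = \left(-231274 - 132511\right) \left(73746 + \left(199697 - 112166\right)\right) = - 363785 \left(73746 + 87531\right) = \left(-363785\right) 161277 = -58670153445$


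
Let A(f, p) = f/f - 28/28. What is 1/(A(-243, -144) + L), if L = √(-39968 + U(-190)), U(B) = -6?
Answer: -I*√39974/39974 ≈ -0.0050016*I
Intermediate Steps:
A(f, p) = 0 (A(f, p) = 1 - 28*1/28 = 1 - 1 = 0)
L = I*√39974 (L = √(-39968 - 6) = √(-39974) = I*√39974 ≈ 199.94*I)
1/(A(-243, -144) + L) = 1/(0 + I*√39974) = 1/(I*√39974) = -I*√39974/39974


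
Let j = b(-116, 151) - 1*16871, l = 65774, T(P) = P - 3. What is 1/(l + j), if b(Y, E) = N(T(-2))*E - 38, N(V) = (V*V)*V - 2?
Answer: 1/29688 ≈ 3.3684e-5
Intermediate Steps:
T(P) = -3 + P
N(V) = -2 + V**3 (N(V) = V**2*V - 2 = V**3 - 2 = -2 + V**3)
b(Y, E) = -38 - 127*E (b(Y, E) = (-2 + (-3 - 2)**3)*E - 38 = (-2 + (-5)**3)*E - 38 = (-2 - 125)*E - 38 = -127*E - 38 = -38 - 127*E)
j = -36086 (j = (-38 - 127*151) - 1*16871 = (-38 - 19177) - 16871 = -19215 - 16871 = -36086)
1/(l + j) = 1/(65774 - 36086) = 1/29688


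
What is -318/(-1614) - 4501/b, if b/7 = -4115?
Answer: 391062/1106935 ≈ 0.35328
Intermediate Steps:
b = -28805 (b = 7*(-4115) = -28805)
-318/(-1614) - 4501/b = -318/(-1614) - 4501/(-28805) = -318*(-1/1614) - 4501*(-1/28805) = 53/269 + 643/4115 = 391062/1106935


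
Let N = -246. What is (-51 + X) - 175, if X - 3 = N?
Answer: -469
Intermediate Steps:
X = -243 (X = 3 - 246 = -243)
(-51 + X) - 175 = (-51 - 243) - 175 = -294 - 175 = -469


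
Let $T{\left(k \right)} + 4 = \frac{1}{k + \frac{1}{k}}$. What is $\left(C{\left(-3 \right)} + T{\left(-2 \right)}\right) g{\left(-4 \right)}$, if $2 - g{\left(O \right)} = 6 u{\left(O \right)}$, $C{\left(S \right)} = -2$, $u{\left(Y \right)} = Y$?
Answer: $- \frac{832}{5} \approx -166.4$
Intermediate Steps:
$g{\left(O \right)} = 2 - 6 O$
$T{\left(k \right)} = -4 + \frac{1}{k + \frac{1}{k}}$
$\left(C{\left(-3 \right)} + T{\left(-2 \right)}\right) g{\left(-4 \right)} = \left(-2 + \frac{-4 - 2 - 4 \left(-2\right)^{2}}{1 + \left(-2\right)^{2}}\right) \left(2 - -24\right) = \left(-2 + \frac{-4 - 2 - 16}{1 + 4}\right) \left(2 + 24\right) = \left(-2 + \frac{-4 - 2 - 16}{5}\right) 26 = \left(-2 + \frac{1}{5} \left(-22\right)\right) 26 = \left(-2 - \frac{22}{5}\right) 26 = \left(- \frac{32}{5}\right) 26 = - \frac{832}{5}$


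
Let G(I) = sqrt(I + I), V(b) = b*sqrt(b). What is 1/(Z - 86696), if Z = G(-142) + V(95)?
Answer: 1/(-86696 + 95*sqrt(95) + 2*I*sqrt(71)) ≈ -1.1659e-5 - 2.29e-9*I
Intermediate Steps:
V(b) = b**(3/2)
G(I) = sqrt(2)*sqrt(I) (G(I) = sqrt(2*I) = sqrt(2)*sqrt(I))
Z = 95*sqrt(95) + 2*I*sqrt(71) (Z = sqrt(2)*sqrt(-142) + 95**(3/2) = sqrt(2)*(I*sqrt(142)) + 95*sqrt(95) = 2*I*sqrt(71) + 95*sqrt(95) = 95*sqrt(95) + 2*I*sqrt(71) ≈ 925.95 + 16.852*I)
1/(Z - 86696) = 1/((95*sqrt(95) + 2*I*sqrt(71)) - 86696) = 1/(-86696 + 95*sqrt(95) + 2*I*sqrt(71))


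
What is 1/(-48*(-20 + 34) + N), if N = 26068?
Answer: 1/25396 ≈ 3.9376e-5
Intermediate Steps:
1/(-48*(-20 + 34) + N) = 1/(-48*(-20 + 34) + 26068) = 1/(-48*14 + 26068) = 1/(-672 + 26068) = 1/25396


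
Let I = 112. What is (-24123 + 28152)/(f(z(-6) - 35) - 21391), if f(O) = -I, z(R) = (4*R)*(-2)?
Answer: -4029/21503 ≈ -0.18737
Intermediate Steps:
z(R) = -8*R
f(O) = -112 (f(O) = -1*112 = -112)
(-24123 + 28152)/(f(z(-6) - 35) - 21391) = (-24123 + 28152)/(-112 - 21391) = 4029/(-21503) = 4029*(-1/21503) = -4029/21503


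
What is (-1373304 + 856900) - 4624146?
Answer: -5140550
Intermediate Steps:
(-1373304 + 856900) - 4624146 = -516404 - 4624146 = -5140550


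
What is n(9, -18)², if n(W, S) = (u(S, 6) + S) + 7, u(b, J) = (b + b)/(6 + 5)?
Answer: 24649/121 ≈ 203.71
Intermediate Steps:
u(b, J) = 2*b/11 (u(b, J) = (2*b)/11 = (2*b)*(1/11) = 2*b/11)
n(W, S) = 7 + 13*S/11 (n(W, S) = (2*S/11 + S) + 7 = 13*S/11 + 7 = 7 + 13*S/11)
n(9, -18)² = (7 + (13/11)*(-18))² = (7 - 234/11)² = (-157/11)² = 24649/121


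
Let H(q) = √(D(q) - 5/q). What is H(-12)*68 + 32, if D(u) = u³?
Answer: 32 + 34*I*√62193/3 ≈ 32.0 + 2826.4*I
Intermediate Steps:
H(q) = √(q³ - 5/q)
H(-12)*68 + 32 = √((-5 + (-12)⁴)/(-12))*68 + 32 = √(-(-5 + 20736)/12)*68 + 32 = √(-1/12*20731)*68 + 32 = √(-20731/12)*68 + 32 = (I*√62193/6)*68 + 32 = 34*I*√62193/3 + 32 = 32 + 34*I*√62193/3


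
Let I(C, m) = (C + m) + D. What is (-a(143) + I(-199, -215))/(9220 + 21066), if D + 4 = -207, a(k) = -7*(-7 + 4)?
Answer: -17/797 ≈ -0.021330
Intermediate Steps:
a(k) = 21 (a(k) = -7*(-3) = 21)
D = -211 (D = -4 - 207 = -211)
I(C, m) = -211 + C + m (I(C, m) = (C + m) - 211 = -211 + C + m)
(-a(143) + I(-199, -215))/(9220 + 21066) = (-1*21 + (-211 - 199 - 215))/(9220 + 21066) = (-21 - 625)/30286 = -646*1/30286 = -17/797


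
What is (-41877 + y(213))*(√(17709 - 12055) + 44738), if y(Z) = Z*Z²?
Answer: 430456509360 + 9621720*√5654 ≈ 4.3118e+11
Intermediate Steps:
y(Z) = Z³
(-41877 + y(213))*(√(17709 - 12055) + 44738) = (-41877 + 213³)*(√(17709 - 12055) + 44738) = (-41877 + 9663597)*(√5654 + 44738) = 9621720*(44738 + √5654) = 430456509360 + 9621720*√5654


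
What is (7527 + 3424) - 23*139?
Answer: 7754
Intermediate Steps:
(7527 + 3424) - 23*139 = 10951 - 3197 = 7754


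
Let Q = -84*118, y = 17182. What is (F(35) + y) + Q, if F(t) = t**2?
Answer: 8495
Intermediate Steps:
Q = -9912
(F(35) + y) + Q = (35**2 + 17182) - 9912 = (1225 + 17182) - 9912 = 18407 - 9912 = 8495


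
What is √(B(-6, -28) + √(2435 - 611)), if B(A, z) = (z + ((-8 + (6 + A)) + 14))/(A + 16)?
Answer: √(-55 + 100*√114)/5 ≈ 6.3646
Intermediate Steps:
B(A, z) = (12 + A + z)/(16 + A) (B(A, z) = (z + ((-2 + A) + 14))/(16 + A) = (z + (12 + A))/(16 + A) = (12 + A + z)/(16 + A))
√(B(-6, -28) + √(2435 - 611)) = √((12 - 6 - 28)/(16 - 6) + √(2435 - 611)) = √(-22/10 + √1824) = √((⅒)*(-22) + 4*√114) = √(-11/5 + 4*√114)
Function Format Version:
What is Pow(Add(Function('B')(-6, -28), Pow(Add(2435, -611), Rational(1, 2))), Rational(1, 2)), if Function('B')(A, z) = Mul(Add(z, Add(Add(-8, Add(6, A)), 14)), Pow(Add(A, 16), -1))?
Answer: Mul(Rational(1, 5), Pow(Add(-55, Mul(100, Pow(114, Rational(1, 2)))), Rational(1, 2))) ≈ 6.3646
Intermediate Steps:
Function('B')(A, z) = Mul(Pow(Add(16, A), -1), Add(12, A, z)) (Function('B')(A, z) = Mul(Add(z, Add(Add(-2, A), 14)), Pow(Add(16, A), -1)) = Mul(Add(z, Add(12, A)), Pow(Add(16, A), -1)) = Mul(Add(12, A, z), Pow(Add(16, A), -1)) = Mul(Pow(Add(16, A), -1), Add(12, A, z)))
Pow(Add(Function('B')(-6, -28), Pow(Add(2435, -611), Rational(1, 2))), Rational(1, 2)) = Pow(Add(Mul(Pow(Add(16, -6), -1), Add(12, -6, -28)), Pow(Add(2435, -611), Rational(1, 2))), Rational(1, 2)) = Pow(Add(Mul(Pow(10, -1), -22), Pow(1824, Rational(1, 2))), Rational(1, 2)) = Pow(Add(Mul(Rational(1, 10), -22), Mul(4, Pow(114, Rational(1, 2)))), Rational(1, 2)) = Pow(Add(Rational(-11, 5), Mul(4, Pow(114, Rational(1, 2)))), Rational(1, 2))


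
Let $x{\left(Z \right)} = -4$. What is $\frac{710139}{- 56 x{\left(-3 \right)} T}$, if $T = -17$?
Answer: $- \frac{710139}{3808} \approx -186.49$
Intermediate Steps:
$\frac{710139}{- 56 x{\left(-3 \right)} T} = \frac{710139}{\left(-56\right) \left(-4\right) \left(-17\right)} = \frac{710139}{224 \left(-17\right)} = \frac{710139}{-3808} = 710139 \left(- \frac{1}{3808}\right) = - \frac{710139}{3808}$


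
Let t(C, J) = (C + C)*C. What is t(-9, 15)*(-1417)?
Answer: -229554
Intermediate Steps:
t(C, J) = 2*C**2 (t(C, J) = (2*C)*C = 2*C**2)
t(-9, 15)*(-1417) = (2*(-9)**2)*(-1417) = (2*81)*(-1417) = 162*(-1417) = -229554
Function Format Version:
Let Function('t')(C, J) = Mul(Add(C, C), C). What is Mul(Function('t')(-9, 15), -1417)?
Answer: -229554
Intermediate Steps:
Function('t')(C, J) = Mul(2, Pow(C, 2)) (Function('t')(C, J) = Mul(Mul(2, C), C) = Mul(2, Pow(C, 2)))
Mul(Function('t')(-9, 15), -1417) = Mul(Mul(2, Pow(-9, 2)), -1417) = Mul(Mul(2, 81), -1417) = Mul(162, -1417) = -229554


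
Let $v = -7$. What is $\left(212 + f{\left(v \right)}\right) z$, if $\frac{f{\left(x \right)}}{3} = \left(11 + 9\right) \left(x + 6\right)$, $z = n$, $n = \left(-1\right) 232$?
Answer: $-35264$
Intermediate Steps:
$n = -232$
$z = -232$
$f{\left(x \right)} = 360 + 60 x$ ($f{\left(x \right)} = 3 \left(11 + 9\right) \left(x + 6\right) = 3 \cdot 20 \left(6 + x\right) = 3 \left(120 + 20 x\right) = 360 + 60 x$)
$\left(212 + f{\left(v \right)}\right) z = \left(212 + \left(360 + 60 \left(-7\right)\right)\right) \left(-232\right) = \left(212 + \left(360 - 420\right)\right) \left(-232\right) = \left(212 - 60\right) \left(-232\right) = 152 \left(-232\right) = -35264$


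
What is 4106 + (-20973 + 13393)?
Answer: -3474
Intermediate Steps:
4106 + (-20973 + 13393) = 4106 - 7580 = -3474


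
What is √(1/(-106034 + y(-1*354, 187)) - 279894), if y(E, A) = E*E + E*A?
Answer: I*√154019444488745/23458 ≈ 529.05*I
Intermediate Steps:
y(E, A) = E² + A*E
√(1/(-106034 + y(-1*354, 187)) - 279894) = √(1/(-106034 + (-1*354)*(187 - 1*354)) - 279894) = √(1/(-106034 - 354*(187 - 354)) - 279894) = √(1/(-106034 - 354*(-167)) - 279894) = √(1/(-106034 + 59118) - 279894) = √(1/(-46916) - 279894) = √(-1/46916 - 279894) = √(-13131506905/46916) = I*√154019444488745/23458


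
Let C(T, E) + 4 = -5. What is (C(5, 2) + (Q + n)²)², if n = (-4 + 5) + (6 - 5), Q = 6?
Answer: 3025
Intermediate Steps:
C(T, E) = -9 (C(T, E) = -4 - 5 = -9)
n = 2 (n = 1 + 1 = 2)
(C(5, 2) + (Q + n)²)² = (-9 + (6 + 2)²)² = (-9 + 8²)² = (-9 + 64)² = 55² = 3025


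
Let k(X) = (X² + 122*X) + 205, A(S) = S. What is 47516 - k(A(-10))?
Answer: 48431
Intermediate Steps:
k(X) = 205 + X² + 122*X
47516 - k(A(-10)) = 47516 - (205 + (-10)² + 122*(-10)) = 47516 - (205 + 100 - 1220) = 47516 - 1*(-915) = 47516 + 915 = 48431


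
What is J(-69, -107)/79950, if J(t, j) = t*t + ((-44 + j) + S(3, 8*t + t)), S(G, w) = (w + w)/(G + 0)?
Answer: 2098/39975 ≈ 0.052483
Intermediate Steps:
S(G, w) = 2*w/G (S(G, w) = (2*w)/G = 2*w/G)
J(t, j) = -44 + j + t² + 6*t (J(t, j) = t*t + ((-44 + j) + 2*(8*t + t)/3) = t² + ((-44 + j) + 2*(9*t)*(⅓)) = t² + ((-44 + j) + 6*t) = t² + (-44 + j + 6*t) = -44 + j + t² + 6*t)
J(-69, -107)/79950 = (-44 - 107 + (-69)² + 6*(-69))/79950 = (-44 - 107 + 4761 - 414)*(1/79950) = 4196*(1/79950) = 2098/39975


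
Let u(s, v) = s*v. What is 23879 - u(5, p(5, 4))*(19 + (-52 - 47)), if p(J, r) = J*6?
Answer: 35879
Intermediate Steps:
p(J, r) = 6*J
23879 - u(5, p(5, 4))*(19 + (-52 - 47)) = 23879 - 5*(6*5)*(19 + (-52 - 47)) = 23879 - 5*30*(19 - 99) = 23879 - 150*(-80) = 23879 - 1*(-12000) = 23879 + 12000 = 35879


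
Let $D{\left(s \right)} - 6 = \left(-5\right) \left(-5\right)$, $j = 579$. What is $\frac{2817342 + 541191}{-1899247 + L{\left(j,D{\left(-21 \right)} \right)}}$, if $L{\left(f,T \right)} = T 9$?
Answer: $- \frac{3358533}{1898968} \approx -1.7686$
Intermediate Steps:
$D{\left(s \right)} = 31$ ($D{\left(s \right)} = 6 - -25 = 6 + 25 = 31$)
$L{\left(f,T \right)} = 9 T$
$\frac{2817342 + 541191}{-1899247 + L{\left(j,D{\left(-21 \right)} \right)}} = \frac{2817342 + 541191}{-1899247 + 9 \cdot 31} = \frac{3358533}{-1899247 + 279} = \frac{3358533}{-1898968} = 3358533 \left(- \frac{1}{1898968}\right) = - \frac{3358533}{1898968}$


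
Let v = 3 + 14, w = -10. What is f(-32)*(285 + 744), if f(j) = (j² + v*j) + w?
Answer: 483630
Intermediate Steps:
v = 17
f(j) = -10 + j² + 17*j (f(j) = (j² + 17*j) - 10 = -10 + j² + 17*j)
f(-32)*(285 + 744) = (-10 + (-32)² + 17*(-32))*(285 + 744) = (-10 + 1024 - 544)*1029 = 470*1029 = 483630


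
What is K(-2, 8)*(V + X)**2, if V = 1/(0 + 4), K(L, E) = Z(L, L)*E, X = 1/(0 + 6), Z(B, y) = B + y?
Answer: -50/9 ≈ -5.5556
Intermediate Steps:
X = 1/6 ≈ 0.16667
K(L, E) = 2*E*L (K(L, E) = (L + L)*E = (2*L)*E = 2*E*L)
V = 1/4 ≈ 0.25000
K(-2, 8)*(V + X)**2 = (2*8*(-2))*(1/4 + 1/6)**2 = -32*(5/12)**2 = -32*25/144 = -50/9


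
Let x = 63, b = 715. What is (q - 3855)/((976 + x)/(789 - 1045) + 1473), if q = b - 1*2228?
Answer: -1374208/376049 ≈ -3.6543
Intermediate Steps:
q = -1513 (q = 715 - 1*2228 = 715 - 2228 = -1513)
(q - 3855)/((976 + x)/(789 - 1045) + 1473) = (-1513 - 3855)/((976 + 63)/(789 - 1045) + 1473) = -5368/(1039/(-256) + 1473) = -5368/(1039*(-1/256) + 1473) = -5368/(-1039/256 + 1473) = -5368/376049/256 = -5368*256/376049 = -1374208/376049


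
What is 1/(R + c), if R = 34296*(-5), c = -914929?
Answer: -1/1086409 ≈ -9.2046e-7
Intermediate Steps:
R = -171480
1/(R + c) = 1/(-171480 - 914929) = 1/(-1086409) = -1/1086409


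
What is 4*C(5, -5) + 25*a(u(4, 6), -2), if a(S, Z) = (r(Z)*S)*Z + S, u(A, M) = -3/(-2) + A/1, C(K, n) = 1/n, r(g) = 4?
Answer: -9633/10 ≈ -963.30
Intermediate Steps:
u(A, M) = 3/2 + A (u(A, M) = -3*(-½) + A*1 = 3/2 + A)
a(S, Z) = S + 4*S*Z (a(S, Z) = (4*S)*Z + S = 4*S*Z + S = S + 4*S*Z)
4*C(5, -5) + 25*a(u(4, 6), -2) = 4/(-5) + 25*((3/2 + 4)*(1 + 4*(-2))) = 4*(-⅕) + 25*(11*(1 - 8)/2) = -⅘ + 25*((11/2)*(-7)) = -⅘ + 25*(-77/2) = -⅘ - 1925/2 = -9633/10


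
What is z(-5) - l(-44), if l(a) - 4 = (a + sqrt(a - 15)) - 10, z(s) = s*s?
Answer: 75 - I*sqrt(59) ≈ 75.0 - 7.6811*I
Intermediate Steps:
z(s) = s**2
l(a) = -6 + a + sqrt(-15 + a) (l(a) = 4 + ((a + sqrt(a - 15)) - 10) = 4 + ((a + sqrt(-15 + a)) - 10) = 4 + (-10 + a + sqrt(-15 + a)) = -6 + a + sqrt(-15 + a))
z(-5) - l(-44) = (-5)**2 - (-6 - 44 + sqrt(-15 - 44)) = 25 - (-6 - 44 + sqrt(-59)) = 25 - (-6 - 44 + I*sqrt(59)) = 25 - (-50 + I*sqrt(59)) = 25 + (50 - I*sqrt(59)) = 75 - I*sqrt(59)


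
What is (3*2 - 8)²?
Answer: 4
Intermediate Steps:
(3*2 - 8)² = (6 - 8)² = (-2)² = 4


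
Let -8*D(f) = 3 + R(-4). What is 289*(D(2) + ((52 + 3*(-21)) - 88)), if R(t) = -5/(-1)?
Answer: -28900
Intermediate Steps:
R(t) = 5 (R(t) = -5*(-1) = 5)
D(f) = -1 (D(f) = -(3 + 5)/8 = -1/8*8 = -1)
289*(D(2) + ((52 + 3*(-21)) - 88)) = 289*(-1 + ((52 + 3*(-21)) - 88)) = 289*(-1 + ((52 - 63) - 88)) = 289*(-1 + (-11 - 88)) = 289*(-1 - 99) = 289*(-100) = -28900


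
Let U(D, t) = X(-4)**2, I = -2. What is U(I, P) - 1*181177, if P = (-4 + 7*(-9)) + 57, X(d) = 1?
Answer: -181176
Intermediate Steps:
P = -10 (P = (-4 - 63) + 57 = -67 + 57 = -10)
U(D, t) = 1 (U(D, t) = 1**2 = 1)
U(I, P) - 1*181177 = 1 - 1*181177 = 1 - 181177 = -181176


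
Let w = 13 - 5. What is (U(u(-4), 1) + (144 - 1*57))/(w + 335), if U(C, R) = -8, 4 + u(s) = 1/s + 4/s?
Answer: 79/343 ≈ 0.23032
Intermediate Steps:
u(s) = -4 + 5/s (u(s) = -4 + (1/s + 4/s) = -4 + 5/s)
w = 8
(U(u(-4), 1) + (144 - 1*57))/(w + 335) = (-8 + (144 - 1*57))/(8 + 335) = (-8 + (144 - 57))/343 = (-8 + 87)*(1/343) = 79*(1/343) = 79/343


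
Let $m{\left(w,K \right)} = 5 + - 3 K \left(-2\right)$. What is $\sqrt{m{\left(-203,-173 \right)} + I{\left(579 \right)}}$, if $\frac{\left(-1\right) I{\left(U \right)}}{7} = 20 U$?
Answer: $i \sqrt{82093} \approx 286.52 i$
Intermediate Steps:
$I{\left(U \right)} = - 140 U$ ($I{\left(U \right)} = - 7 \cdot 20 U = - 140 U$)
$m{\left(w,K \right)} = 5 + 6 K$
$\sqrt{m{\left(-203,-173 \right)} + I{\left(579 \right)}} = \sqrt{\left(5 + 6 \left(-173\right)\right) - 81060} = \sqrt{\left(5 - 1038\right) - 81060} = \sqrt{-1033 - 81060} = \sqrt{-82093} = i \sqrt{82093}$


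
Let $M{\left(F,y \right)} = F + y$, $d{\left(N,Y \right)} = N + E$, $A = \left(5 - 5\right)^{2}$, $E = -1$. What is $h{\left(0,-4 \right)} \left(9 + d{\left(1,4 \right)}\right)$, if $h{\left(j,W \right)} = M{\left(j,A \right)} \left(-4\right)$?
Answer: $0$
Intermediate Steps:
$A = 0$ ($A = 0^{2} = 0$)
$d{\left(N,Y \right)} = -1 + N$ ($d{\left(N,Y \right)} = N - 1 = -1 + N$)
$h{\left(j,W \right)} = - 4 j$ ($h{\left(j,W \right)} = \left(j + 0\right) \left(-4\right) = j \left(-4\right) = - 4 j$)
$h{\left(0,-4 \right)} \left(9 + d{\left(1,4 \right)}\right) = \left(-4\right) 0 \left(9 + \left(-1 + 1\right)\right) = 0 \left(9 + 0\right) = 0 \cdot 9 = 0$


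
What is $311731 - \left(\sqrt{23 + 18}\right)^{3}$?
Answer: $311731 - 41 \sqrt{41} \approx 3.1147 \cdot 10^{5}$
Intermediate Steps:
$311731 - \left(\sqrt{23 + 18}\right)^{3} = 311731 - \left(\sqrt{41}\right)^{3} = 311731 - 41 \sqrt{41}$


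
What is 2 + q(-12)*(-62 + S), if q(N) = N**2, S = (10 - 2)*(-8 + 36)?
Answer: 23330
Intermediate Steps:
S = 224 (S = 8*28 = 224)
2 + q(-12)*(-62 + S) = 2 + (-12)**2*(-62 + 224) = 2 + 144*162 = 2 + 23328 = 23330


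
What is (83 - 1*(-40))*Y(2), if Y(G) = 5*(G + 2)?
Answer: 2460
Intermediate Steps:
Y(G) = 10 + 5*G (Y(G) = 5*(2 + G) = 10 + 5*G)
(83 - 1*(-40))*Y(2) = (83 - 1*(-40))*(10 + 5*2) = (83 + 40)*(10 + 10) = 123*20 = 2460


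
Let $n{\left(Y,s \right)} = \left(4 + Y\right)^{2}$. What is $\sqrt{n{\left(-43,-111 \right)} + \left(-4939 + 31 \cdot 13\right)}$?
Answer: $3 i \sqrt{335} \approx 54.909 i$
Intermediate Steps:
$\sqrt{n{\left(-43,-111 \right)} + \left(-4939 + 31 \cdot 13\right)} = \sqrt{\left(4 - 43\right)^{2} + \left(-4939 + 31 \cdot 13\right)} = \sqrt{\left(-39\right)^{2} + \left(-4939 + 403\right)} = \sqrt{1521 - 4536} = \sqrt{-3015} = 3 i \sqrt{335}$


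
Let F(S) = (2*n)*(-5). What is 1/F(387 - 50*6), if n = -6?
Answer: 1/60 ≈ 0.016667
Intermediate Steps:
F(S) = 60 (F(S) = (2*(-6))*(-5) = -12*(-5) = 60)
1/F(387 - 50*6) = 1/60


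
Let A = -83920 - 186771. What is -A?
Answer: 270691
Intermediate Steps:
A = -270691
-A = -1*(-270691) = 270691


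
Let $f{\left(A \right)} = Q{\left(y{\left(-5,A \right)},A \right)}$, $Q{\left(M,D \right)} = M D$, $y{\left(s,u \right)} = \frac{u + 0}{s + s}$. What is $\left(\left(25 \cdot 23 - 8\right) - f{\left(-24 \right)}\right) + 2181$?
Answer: $\frac{14028}{5} \approx 2805.6$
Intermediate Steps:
$y{\left(s,u \right)} = \frac{u}{2 s}$
$Q{\left(M,D \right)} = D M$
$f{\left(A \right)} = - \frac{A^{2}}{10}$ ($f{\left(A \right)} = A \frac{A}{2 \left(-5\right)} = A \frac{1}{2} A \left(- \frac{1}{5}\right) = A \left(- \frac{A}{10}\right) = - \frac{A^{2}}{10}$)
$\left(\left(25 \cdot 23 - 8\right) - f{\left(-24 \right)}\right) + 2181 = \left(\left(25 \cdot 23 - 8\right) - - \frac{\left(-24\right)^{2}}{10}\right) + 2181 = \left(\left(575 - 8\right) - \left(- \frac{1}{10}\right) 576\right) + 2181 = \left(567 - - \frac{288}{5}\right) + 2181 = \left(567 + \frac{288}{5}\right) + 2181 = \frac{3123}{5} + 2181 = \frac{14028}{5}$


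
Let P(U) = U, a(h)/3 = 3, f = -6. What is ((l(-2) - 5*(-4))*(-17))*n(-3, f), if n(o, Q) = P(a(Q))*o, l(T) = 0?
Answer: 9180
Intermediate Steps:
a(h) = 9 (a(h) = 3*3 = 9)
n(o, Q) = 9*o
((l(-2) - 5*(-4))*(-17))*n(-3, f) = ((0 - 5*(-4))*(-17))*(9*(-3)) = ((0 + 20)*(-17))*(-27) = (20*(-17))*(-27) = -340*(-27) = 9180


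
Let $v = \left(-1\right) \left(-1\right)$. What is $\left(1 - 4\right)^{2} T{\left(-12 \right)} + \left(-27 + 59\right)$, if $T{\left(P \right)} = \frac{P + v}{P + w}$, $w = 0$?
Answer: $\frac{161}{4} \approx 40.25$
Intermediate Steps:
$v = 1$
$T{\left(P \right)} = \frac{1 + P}{P}$ ($T{\left(P \right)} = \frac{P + 1}{P + 0} = \frac{1 + P}{P}$)
$\left(1 - 4\right)^{2} T{\left(-12 \right)} + \left(-27 + 59\right) = \left(1 - 4\right)^{2} \frac{1 - 12}{-12} + \left(-27 + 59\right) = \left(-3\right)^{2} \left(\left(- \frac{1}{12}\right) \left(-11\right)\right) + 32 = 9 \cdot \frac{11}{12} + 32 = \frac{33}{4} + 32 = \frac{161}{4}$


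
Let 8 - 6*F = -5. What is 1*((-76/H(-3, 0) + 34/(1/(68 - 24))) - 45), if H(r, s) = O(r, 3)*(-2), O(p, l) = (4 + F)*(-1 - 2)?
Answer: 53611/37 ≈ 1448.9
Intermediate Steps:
F = 13/6 (F = 4/3 - ⅙*(-5) = 4/3 + ⅚ = 13/6 ≈ 2.1667)
O(p, l) = -37/2 (O(p, l) = (4 + 13/6)*(-1 - 2) = (37/6)*(-3) = -37/2)
H(r, s) = 37 (H(r, s) = -37/2*(-2) = 37)
1*((-76/H(-3, 0) + 34/(1/(68 - 24))) - 45) = 1*((-76/37 + 34/(1/(68 - 24))) - 45) = 1*((-76*1/37 + 34/(1/44)) - 45) = 1*((-76/37 + 34/(1/44)) - 45) = 1*((-76/37 + 34*44) - 45) = 1*((-76/37 + 1496) - 45) = 1*(55276/37 - 45) = 1*(53611/37) = 53611/37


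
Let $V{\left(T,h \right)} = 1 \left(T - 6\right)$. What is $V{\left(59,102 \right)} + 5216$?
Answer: $5269$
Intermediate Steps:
$V{\left(T,h \right)} = -6 + T$ ($V{\left(T,h \right)} = 1 \left(-6 + T\right) = -6 + T$)
$V{\left(59,102 \right)} + 5216 = \left(-6 + 59\right) + 5216 = 53 + 5216 = 5269$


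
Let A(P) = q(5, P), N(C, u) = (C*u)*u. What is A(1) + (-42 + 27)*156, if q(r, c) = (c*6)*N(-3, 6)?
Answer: -2988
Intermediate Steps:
N(C, u) = C*u²
q(r, c) = -648*c (q(r, c) = (c*6)*(-3*6²) = (6*c)*(-3*36) = (6*c)*(-108) = -648*c)
A(P) = -648*P
A(1) + (-42 + 27)*156 = -648*1 + (-42 + 27)*156 = -648 - 15*156 = -648 - 2340 = -2988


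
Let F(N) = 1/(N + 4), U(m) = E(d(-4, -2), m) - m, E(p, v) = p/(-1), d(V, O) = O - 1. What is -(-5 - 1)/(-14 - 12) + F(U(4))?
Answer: 4/39 ≈ 0.10256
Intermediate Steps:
d(V, O) = -1 + O
E(p, v) = -p (E(p, v) = p*(-1) = -p)
U(m) = 3 - m (U(m) = -(-1 - 2) - m = -1*(-3) - m = 3 - m)
F(N) = 1/(4 + N)
-(-5 - 1)/(-14 - 12) + F(U(4)) = -(-5 - 1)/(-14 - 12) + 1/(4 + (3 - 1*4)) = -(-6)/(-26) + 1/(4 + (3 - 4)) = -(-6)*(-1)/26 + 1/(4 - 1) = -1*3/13 + 1/3 = -3/13 + 1/3 = 4/39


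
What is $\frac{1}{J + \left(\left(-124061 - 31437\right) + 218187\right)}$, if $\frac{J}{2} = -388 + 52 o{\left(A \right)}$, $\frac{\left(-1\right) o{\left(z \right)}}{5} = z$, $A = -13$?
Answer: $\frac{1}{68673} \approx 1.4562 \cdot 10^{-5}$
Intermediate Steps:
$o{\left(z \right)} = - 5 z$
$J = 5984$ ($J = 2 \left(-388 + 52 \left(\left(-5\right) \left(-13\right)\right)\right) = 2 \left(-388 + 52 \cdot 65\right) = 2 \left(-388 + 3380\right) = 2 \cdot 2992 = 5984$)
$\frac{1}{J + \left(\left(-124061 - 31437\right) + 218187\right)} = \frac{1}{5984 + \left(\left(-124061 - 31437\right) + 218187\right)} = \frac{1}{5984 + \left(-155498 + 218187\right)} = \frac{1}{5984 + 62689} = \frac{1}{68673}$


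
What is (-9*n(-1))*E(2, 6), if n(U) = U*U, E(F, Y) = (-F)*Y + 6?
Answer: 54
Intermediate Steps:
E(F, Y) = 6 - F*Y (E(F, Y) = -F*Y + 6 = 6 - F*Y)
n(U) = U²
(-9*n(-1))*E(2, 6) = (-9*(-1)²)*(6 - 1*2*6) = (-9*1)*(6 - 12) = -9*(-6) = 54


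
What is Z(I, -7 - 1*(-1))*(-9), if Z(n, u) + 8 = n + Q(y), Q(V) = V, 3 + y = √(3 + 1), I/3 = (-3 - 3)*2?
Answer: 405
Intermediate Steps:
I = -36 (I = 3*((-3 - 3)*2) = 3*(-6*2) = 3*(-12) = -36)
y = -1 (y = -3 + √(3 + 1) = -3 + √4 = -3 + 2 = -1)
Z(n, u) = -9 + n (Z(n, u) = -8 + (n - 1) = -8 + (-1 + n) = -9 + n)
Z(I, -7 - 1*(-1))*(-9) = (-9 - 36)*(-9) = -45*(-9) = 405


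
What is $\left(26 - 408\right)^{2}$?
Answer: $145924$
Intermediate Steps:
$\left(26 - 408\right)^{2} = \left(-382\right)^{2} = 145924$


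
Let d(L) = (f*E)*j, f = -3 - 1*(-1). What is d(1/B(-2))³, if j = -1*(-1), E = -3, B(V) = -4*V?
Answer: 216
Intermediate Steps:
f = -2 (f = -3 + 1 = -2)
j = 1
d(L) = 6 (d(L) = -2*(-3)*1 = 6*1 = 6)
d(1/B(-2))³ = 6³ = 216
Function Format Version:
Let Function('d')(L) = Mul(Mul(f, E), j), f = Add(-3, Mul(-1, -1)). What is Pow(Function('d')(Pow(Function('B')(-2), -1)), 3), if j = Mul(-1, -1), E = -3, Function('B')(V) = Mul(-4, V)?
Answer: 216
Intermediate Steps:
f = -2 (f = Add(-3, 1) = -2)
j = 1
Function('d')(L) = 6 (Function('d')(L) = Mul(Mul(-2, -3), 1) = Mul(6, 1) = 6)
Pow(Function('d')(Pow(Function('B')(-2), -1)), 3) = Pow(6, 3) = 216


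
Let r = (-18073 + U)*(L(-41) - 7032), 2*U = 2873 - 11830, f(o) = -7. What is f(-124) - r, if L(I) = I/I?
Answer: -317119207/2 ≈ -1.5856e+8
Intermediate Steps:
L(I) = 1
U = -8957/2 (U = (2873 - 11830)/2 = (½)*(-8957) = -8957/2 ≈ -4478.5)
r = 317119193/2 (r = (-18073 - 8957/2)*(1 - 7032) = -45103/2*(-7031) = 317119193/2 ≈ 1.5856e+8)
f(-124) - r = -7 - 1*317119193/2 = -7 - 317119193/2 = -317119207/2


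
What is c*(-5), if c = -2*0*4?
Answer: 0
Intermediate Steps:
c = 0 (c = 0*4 = 0)
c*(-5) = 0*(-5) = 0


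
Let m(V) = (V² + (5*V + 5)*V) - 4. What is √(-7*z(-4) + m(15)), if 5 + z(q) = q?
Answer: 2*√371 ≈ 38.523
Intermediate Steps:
z(q) = -5 + q
m(V) = -4 + V² + V*(5 + 5*V) (m(V) = (V² + (5 + 5*V)*V) - 4 = (V² + V*(5 + 5*V)) - 4 = -4 + V² + V*(5 + 5*V))
√(-7*z(-4) + m(15)) = √(-7*(-5 - 4) + (-4 + 5*15 + 6*15²)) = √(-7*(-9) + (-4 + 75 + 6*225)) = √(63 + (-4 + 75 + 1350)) = √(63 + 1421) = √1484 = 2*√371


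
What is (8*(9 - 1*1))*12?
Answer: 768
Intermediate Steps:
(8*(9 - 1*1))*12 = (8*(9 - 1))*12 = (8*8)*12 = 64*12 = 768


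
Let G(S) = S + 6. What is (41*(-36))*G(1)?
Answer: -10332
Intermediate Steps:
G(S) = 6 + S
(41*(-36))*G(1) = (41*(-36))*(6 + 1) = -1476*7 = -10332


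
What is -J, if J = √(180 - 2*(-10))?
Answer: -10*√2 ≈ -14.142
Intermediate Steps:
J = 10*√2 (J = √(180 + 20) = √200 = 10*√2 ≈ 14.142)
-J = -10*√2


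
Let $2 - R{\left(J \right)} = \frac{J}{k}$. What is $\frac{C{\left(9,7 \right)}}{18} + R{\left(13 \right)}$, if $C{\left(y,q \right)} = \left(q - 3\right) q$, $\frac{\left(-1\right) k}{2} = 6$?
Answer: $\frac{167}{36} \approx 4.6389$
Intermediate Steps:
$k = -12$ ($k = \left(-2\right) 6 = -12$)
$C{\left(y,q \right)} = q \left(-3 + q\right)$ ($C{\left(y,q \right)} = \left(q - 3\right) q = \left(-3 + q\right) q = q \left(-3 + q\right)$)
$R{\left(J \right)} = 2 + \frac{J}{12}$ ($R{\left(J \right)} = 2 - \frac{J}{-12} = 2 - J \left(- \frac{1}{12}\right) = 2 - - \frac{J}{12} = 2 + \frac{J}{12}$)
$\frac{C{\left(9,7 \right)}}{18} + R{\left(13 \right)} = \frac{7 \left(-3 + 7\right)}{18} + \left(2 + \frac{1}{12} \cdot 13\right) = 7 \cdot 4 \cdot \frac{1}{18} + \left(2 + \frac{13}{12}\right) = 28 \cdot \frac{1}{18} + \frac{37}{12} = \frac{14}{9} + \frac{37}{12} = \frac{167}{36}$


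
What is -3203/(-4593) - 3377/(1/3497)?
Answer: -54240428614/4593 ≈ -1.1809e+7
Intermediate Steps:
-3203/(-4593) - 3377/(1/3497) = -3203*(-1/4593) - 3377/1/3497 = 3203/4593 - 3377*3497 = 3203/4593 - 11809369 = -54240428614/4593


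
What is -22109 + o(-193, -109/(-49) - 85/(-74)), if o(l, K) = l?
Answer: -22302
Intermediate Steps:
-22109 + o(-193, -109/(-49) - 85/(-74)) = -22109 - 193 = -22302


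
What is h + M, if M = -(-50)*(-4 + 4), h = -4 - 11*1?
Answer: -15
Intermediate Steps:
h = -15 (h = -4 - 11 = -15)
M = 0 (M = -(-50)*0 = -10*0 = 0)
h + M = -15 + 0 = -15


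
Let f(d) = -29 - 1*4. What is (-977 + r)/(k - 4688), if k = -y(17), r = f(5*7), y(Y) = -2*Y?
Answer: 505/2327 ≈ 0.21702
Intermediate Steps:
f(d) = -33 (f(d) = -29 - 4 = -33)
r = -33
k = 34 (k = -(-2)*17 = -1*(-34) = 34)
(-977 + r)/(k - 4688) = (-977 - 33)/(34 - 4688) = -1010/(-4654) = -1010*(-1/4654) = 505/2327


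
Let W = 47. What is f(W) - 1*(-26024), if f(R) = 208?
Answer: 26232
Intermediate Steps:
f(W) - 1*(-26024) = 208 - 1*(-26024) = 208 + 26024 = 26232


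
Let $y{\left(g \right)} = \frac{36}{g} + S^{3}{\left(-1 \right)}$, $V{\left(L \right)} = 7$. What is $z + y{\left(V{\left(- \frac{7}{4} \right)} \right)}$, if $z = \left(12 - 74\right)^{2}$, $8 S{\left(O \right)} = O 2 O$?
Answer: $\frac{1724423}{448} \approx 3849.2$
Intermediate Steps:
$S{\left(O \right)} = \frac{O^{2}}{4}$ ($S{\left(O \right)} = \frac{O 2 O}{8} = \frac{2 O O}{8} = \frac{2 O^{2}}{8} = \frac{O^{2}}{4}$)
$z = 3844$ ($z = \left(-62\right)^{2} = 3844$)
$y{\left(g \right)} = \frac{1}{64} + \frac{36}{g}$ ($y{\left(g \right)} = \frac{36}{g} + \left(\frac{\left(-1\right)^{2}}{4}\right)^{3} = \frac{36}{g} + \left(\frac{1}{4} \cdot 1\right)^{3} = \frac{36}{g} + \left(\frac{1}{4}\right)^{3} = \frac{36}{g} + \frac{1}{64} = \frac{1}{64} + \frac{36}{g}$)
$z + y{\left(V{\left(- \frac{7}{4} \right)} \right)} = 3844 + \frac{2304 + 7}{64 \cdot 7} = 3844 + \frac{1}{64} \cdot \frac{1}{7} \cdot 2311 = 3844 + \frac{2311}{448} = \frac{1724423}{448}$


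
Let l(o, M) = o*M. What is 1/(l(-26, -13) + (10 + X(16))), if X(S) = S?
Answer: 1/364 ≈ 0.0027473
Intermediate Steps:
l(o, M) = M*o
1/(l(-26, -13) + (10 + X(16))) = 1/(-13*(-26) + (10 + 16)) = 1/(338 + 26) = 1/364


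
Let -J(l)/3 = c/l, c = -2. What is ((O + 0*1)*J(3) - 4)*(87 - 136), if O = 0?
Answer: 196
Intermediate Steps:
J(l) = 6/l (J(l) = -(-6)/l = 6/l)
((O + 0*1)*J(3) - 4)*(87 - 136) = ((0 + 0*1)*(6/3) - 4)*(87 - 136) = ((0 + 0)*(6*(⅓)) - 4)*(-49) = (0*2 - 4)*(-49) = (0 - 4)*(-49) = -4*(-49) = 196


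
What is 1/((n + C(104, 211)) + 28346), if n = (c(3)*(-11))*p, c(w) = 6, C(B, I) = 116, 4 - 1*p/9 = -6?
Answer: 1/22522 ≈ 4.4401e-5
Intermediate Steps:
p = 90 (p = 36 - 9*(-6) = 36 + 54 = 90)
n = -5940 (n = (6*(-11))*90 = -66*90 = -5940)
1/((n + C(104, 211)) + 28346) = 1/((-5940 + 116) + 28346) = 1/(-5824 + 28346) = 1/22522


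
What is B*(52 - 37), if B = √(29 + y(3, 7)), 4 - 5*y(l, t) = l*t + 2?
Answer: 9*√70 ≈ 75.299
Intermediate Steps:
y(l, t) = ⅖ - l*t/5 (y(l, t) = ⅘ - (l*t + 2)/5 = ⅘ - (2 + l*t)/5 = ⅘ + (-⅖ - l*t/5) = ⅖ - l*t/5)
B = 3*√70/5 (B = √(29 + (⅖ - ⅕*3*7)) = √(29 + (⅖ - 21/5)) = √(29 - 19/5) = √(126/5) = 3*√70/5 ≈ 5.0200)
B*(52 - 37) = (3*√70/5)*(52 - 37) = (3*√70/5)*15 = 9*√70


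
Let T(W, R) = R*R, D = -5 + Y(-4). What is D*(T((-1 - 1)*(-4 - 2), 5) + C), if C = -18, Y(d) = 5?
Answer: 0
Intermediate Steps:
D = 0 (D = -5 + 5 = 0)
T(W, R) = R²
D*(T((-1 - 1)*(-4 - 2), 5) + C) = 0*(5² - 18) = 0*(25 - 18) = 0*7 = 0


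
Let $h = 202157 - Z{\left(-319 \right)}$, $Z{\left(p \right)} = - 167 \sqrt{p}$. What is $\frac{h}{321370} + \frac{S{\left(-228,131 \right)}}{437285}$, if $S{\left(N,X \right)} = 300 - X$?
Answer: $\frac{3538181411}{5621211218} + \frac{167 i \sqrt{319}}{321370} \approx 0.62943 + 0.0092812 i$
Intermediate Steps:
$h = 202157 + 167 i \sqrt{319}$ ($h = 202157 - - 167 \sqrt{-319} = 202157 - - 167 i \sqrt{319} = 202157 + 167 i \sqrt{319} \approx 2.0216 \cdot 10^{5} + 2982.7 i$)
$\frac{h}{321370} + \frac{S{\left(-228,131 \right)}}{437285} = \frac{202157 + 167 i \sqrt{319}}{321370} + \frac{300 - 131}{437285} = \left(202157 + 167 i \sqrt{319}\right) \frac{1}{321370} + \left(300 - 131\right) \frac{1}{437285} = \left(\frac{202157}{321370} + \frac{167 i \sqrt{319}}{321370}\right) + 169 \cdot \frac{1}{437285} = \left(\frac{202157}{321370} + \frac{167 i \sqrt{319}}{321370}\right) + \frac{169}{437285} = \frac{3538181411}{5621211218} + \frac{167 i \sqrt{319}}{321370}$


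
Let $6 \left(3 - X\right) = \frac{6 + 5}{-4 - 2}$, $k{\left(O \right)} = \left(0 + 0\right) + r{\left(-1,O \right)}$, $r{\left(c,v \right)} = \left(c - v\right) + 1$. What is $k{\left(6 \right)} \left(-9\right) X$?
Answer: $\frac{357}{2} \approx 178.5$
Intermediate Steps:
$r{\left(c,v \right)} = 1 + c - v$
$k{\left(O \right)} = - O$ ($k{\left(O \right)} = \left(0 + 0\right) - O = 0 - O = - O$)
$X = \frac{119}{36}$ ($X = 3 - \frac{\left(6 + 5\right) \frac{1}{-4 - 2}}{6} = 3 - \frac{11 \frac{1}{-6}}{6} = 3 - \frac{11 \left(- \frac{1}{6}\right)}{6} = 3 - - \frac{11}{36} = 3 + \frac{11}{36} = \frac{119}{36} \approx 3.3056$)
$k{\left(6 \right)} \left(-9\right) X = \left(-1\right) 6 \left(-9\right) \frac{119}{36} = \left(-6\right) \left(-9\right) \frac{119}{36} = 54 \cdot \frac{119}{36} = \frac{357}{2}$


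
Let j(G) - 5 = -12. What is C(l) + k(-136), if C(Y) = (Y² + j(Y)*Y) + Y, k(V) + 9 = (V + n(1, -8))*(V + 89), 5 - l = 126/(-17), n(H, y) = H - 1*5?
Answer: 1922018/289 ≈ 6650.6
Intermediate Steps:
n(H, y) = -5 + H (n(H, y) = H - 5 = -5 + H)
l = 211/17 (l = 5 - 126/(-17) = 5 - 126*(-1)/17 = 5 - 1*(-126/17) = 5 + 126/17 = 211/17 ≈ 12.412)
j(G) = -7 (j(G) = 5 - 12 = -7)
k(V) = -9 + (-4 + V)*(89 + V) (k(V) = -9 + (V + (-5 + 1))*(V + 89) = -9 + (V - 4)*(89 + V) = -9 + (-4 + V)*(89 + V))
C(Y) = Y² - 6*Y (C(Y) = (Y² - 7*Y) + Y = Y² - 6*Y)
C(l) + k(-136) = 211*(-6 + 211/17)/17 + (-365 + (-136)² + 85*(-136)) = (211/17)*(109/17) + (-365 + 18496 - 11560) = 22999/289 + 6571 = 1922018/289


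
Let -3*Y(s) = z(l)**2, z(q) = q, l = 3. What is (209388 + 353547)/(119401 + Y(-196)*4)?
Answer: 562935/119389 ≈ 4.7151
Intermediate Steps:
Y(s) = -3 (Y(s) = -1/3*3**2 = -1/3*9 = -3)
(209388 + 353547)/(119401 + Y(-196)*4) = (209388 + 353547)/(119401 - 3*4) = 562935/(119401 - 12) = 562935/119389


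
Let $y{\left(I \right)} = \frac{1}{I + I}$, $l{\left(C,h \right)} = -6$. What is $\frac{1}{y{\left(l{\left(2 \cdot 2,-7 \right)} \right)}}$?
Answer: $-12$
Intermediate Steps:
$y{\left(I \right)} = \frac{1}{2 I}$
$\frac{1}{y{\left(l{\left(2 \cdot 2,-7 \right)} \right)}} = \frac{1}{\frac{1}{2} \frac{1}{-6}} = \frac{1}{\frac{1}{2} \left(- \frac{1}{6}\right)} = \frac{1}{- \frac{1}{12}} = -12$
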